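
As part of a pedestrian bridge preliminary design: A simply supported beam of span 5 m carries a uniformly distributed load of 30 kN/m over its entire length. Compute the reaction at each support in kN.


Total load = w * L = 30 * 5 = 150 kN
By symmetry, each reaction R = total / 2 = 150 / 2 = 75.0 kN

75.0 kN


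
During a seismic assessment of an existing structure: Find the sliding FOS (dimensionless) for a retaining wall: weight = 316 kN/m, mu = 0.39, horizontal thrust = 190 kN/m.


Resisting force = mu * W = 0.39 * 316 = 123.24 kN/m
FOS = Resisting / Driving = 123.24 / 190
= 0.6486 (dimensionless)

0.6486 (dimensionless)


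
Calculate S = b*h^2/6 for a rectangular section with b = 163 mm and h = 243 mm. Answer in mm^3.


S = b * h^2 / 6
= 163 * 243^2 / 6
= 163 * 59049 / 6
= 1604164.5 mm^3

1604164.5 mm^3


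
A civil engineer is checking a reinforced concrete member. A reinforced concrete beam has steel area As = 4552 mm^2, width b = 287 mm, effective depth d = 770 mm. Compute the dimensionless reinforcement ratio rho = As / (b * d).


rho = As / (b * d)
= 4552 / (287 * 770)
= 4552 / 220990
= 0.020598 (dimensionless)

0.020598 (dimensionless)


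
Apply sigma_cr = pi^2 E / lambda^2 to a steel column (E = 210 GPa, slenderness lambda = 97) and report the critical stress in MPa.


sigma_cr = pi^2 * E / lambda^2
= 9.8696 * 210000.0 / 97^2
= 9.8696 * 210000.0 / 9409
= 220.2803 MPa

220.2803 MPa


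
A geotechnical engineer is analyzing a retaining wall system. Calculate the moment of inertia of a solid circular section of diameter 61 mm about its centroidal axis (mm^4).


r = d / 2 = 61 / 2 = 30.5 mm
I = pi * r^4 / 4 = pi * 30.5^4 / 4
= 679656.13 mm^4

679656.13 mm^4


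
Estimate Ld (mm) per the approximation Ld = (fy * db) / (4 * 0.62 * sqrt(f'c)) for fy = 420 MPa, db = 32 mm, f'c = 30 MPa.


Ld = (fy * db) / (4 * 0.62 * sqrt(f'c))
= (420 * 32) / (4 * 0.62 * sqrt(30))
= 13440 / 13.5835
= 989.43 mm

989.43 mm


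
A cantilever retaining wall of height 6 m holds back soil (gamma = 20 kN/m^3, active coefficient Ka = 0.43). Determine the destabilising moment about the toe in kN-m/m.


Pa = 0.5 * Ka * gamma * H^2
= 0.5 * 0.43 * 20 * 6^2
= 154.8 kN/m
Arm = H / 3 = 6 / 3 = 2.0 m
Mo = Pa * arm = Pa * H / 3 = 154.8 * 6 / 3 = 309.6 kN-m/m

309.6 kN-m/m


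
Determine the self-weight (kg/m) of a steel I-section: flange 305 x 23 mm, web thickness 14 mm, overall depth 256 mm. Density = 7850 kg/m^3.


A_flanges = 2 * 305 * 23 = 14030 mm^2
A_web = (256 - 2 * 23) * 14 = 2940 mm^2
A_total = 14030 + 2940 = 16970 mm^2 = 0.016970 m^2
Weight = rho * A = 7850 * 0.016970 = 133.2145 kg/m

133.2145 kg/m


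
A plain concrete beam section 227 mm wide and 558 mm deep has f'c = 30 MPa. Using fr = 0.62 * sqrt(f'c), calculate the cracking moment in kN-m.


fr = 0.62 * sqrt(30) = 0.62 * 5.4772 = 3.3959 MPa
I = 227 * 558^3 / 12 = 3286602702.0 mm^4
y_t = 279.0 mm
M_cr = fr * I / y_t = 3.3959 * 3286602702.0 / 279.0 N-mm
= 40.0033 kN-m

40.0033 kN-m


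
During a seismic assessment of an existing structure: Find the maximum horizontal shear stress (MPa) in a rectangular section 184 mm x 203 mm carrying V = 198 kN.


A = b * h = 184 * 203 = 37352 mm^2
V = 198 kN = 198000.0 N
tau_max = 1.5 * V / A = 1.5 * 198000.0 / 37352
= 7.9514 MPa

7.9514 MPa


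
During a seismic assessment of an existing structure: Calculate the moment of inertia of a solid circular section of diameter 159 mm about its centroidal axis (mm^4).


r = d / 2 = 159 / 2 = 79.5 mm
I = pi * r^4 / 4 = pi * 79.5^4 / 4
= 31373169.51 mm^4

31373169.51 mm^4


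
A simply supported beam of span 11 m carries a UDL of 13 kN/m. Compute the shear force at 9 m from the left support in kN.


R_A = w * L / 2 = 13 * 11 / 2 = 71.5 kN
V(x) = R_A - w * x = 71.5 - 13 * 9
= -45.5 kN

-45.5 kN


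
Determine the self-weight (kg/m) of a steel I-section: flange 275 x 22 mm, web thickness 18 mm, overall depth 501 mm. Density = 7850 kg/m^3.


A_flanges = 2 * 275 * 22 = 12100 mm^2
A_web = (501 - 2 * 22) * 18 = 8226 mm^2
A_total = 12100 + 8226 = 20326 mm^2 = 0.020326 m^2
Weight = rho * A = 7850 * 0.020326 = 159.5591 kg/m

159.5591 kg/m


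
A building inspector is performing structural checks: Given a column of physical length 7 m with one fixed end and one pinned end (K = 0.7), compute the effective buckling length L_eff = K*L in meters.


L_eff = K * L
= 0.7 * 7
= 4.9 m

4.9 m


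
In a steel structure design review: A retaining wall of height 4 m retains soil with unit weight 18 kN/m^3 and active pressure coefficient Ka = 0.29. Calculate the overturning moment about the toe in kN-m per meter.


Pa = 0.5 * Ka * gamma * H^2
= 0.5 * 0.29 * 18 * 4^2
= 41.76 kN/m
Arm = H / 3 = 4 / 3 = 1.3333 m
Mo = Pa * arm = Pa * H / 3 = 41.76 * 4 / 3 = 55.68 kN-m/m

55.68 kN-m/m


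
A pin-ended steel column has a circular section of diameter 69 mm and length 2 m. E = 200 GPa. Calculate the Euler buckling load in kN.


I = pi * d^4 / 64 = 1112669.7 mm^4
L = 2000.0 mm
P_cr = pi^2 * E * I / L^2
= 9.8696 * 200000.0 * 1112669.7 / 2000.0^2
= 549080.49 N = 549.0805 kN

549.0805 kN


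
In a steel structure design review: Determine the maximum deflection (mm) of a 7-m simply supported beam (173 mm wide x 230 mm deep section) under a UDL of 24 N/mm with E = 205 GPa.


I = 173 * 230^3 / 12 = 175407583.33 mm^4
L = 7000.0 mm, w = 24 N/mm, E = 205000.0 MPa
delta = 5 * w * L^4 / (384 * E * I)
= 5 * 24 * 7000.0^4 / (384 * 205000.0 * 175407583.33)
= 20.866 mm

20.866 mm


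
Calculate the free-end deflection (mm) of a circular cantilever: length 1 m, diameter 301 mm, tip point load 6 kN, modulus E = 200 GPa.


I = pi * d^4 / 64 = pi * 301^4 / 64 = 402935823.96 mm^4
L = 1000.0 mm, P = 6000.0 N, E = 200000.0 MPa
delta = P * L^3 / (3 * E * I)
= 6000.0 * 1000.0^3 / (3 * 200000.0 * 402935823.96)
= 0.0248 mm

0.0248 mm


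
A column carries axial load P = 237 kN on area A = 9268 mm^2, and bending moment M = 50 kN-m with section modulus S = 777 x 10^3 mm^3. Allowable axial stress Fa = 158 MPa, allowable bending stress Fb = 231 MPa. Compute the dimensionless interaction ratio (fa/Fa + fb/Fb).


f_a = P / A = 237000.0 / 9268 = 25.5719 MPa
f_b = M / S = 50000000.0 / 777000.0 = 64.3501 MPa
Ratio = f_a / Fa + f_b / Fb
= 25.5719 / 158 + 64.3501 / 231
= 0.4404 (dimensionless)

0.4404 (dimensionless)


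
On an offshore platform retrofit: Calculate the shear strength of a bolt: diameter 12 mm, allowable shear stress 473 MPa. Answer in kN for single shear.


A = pi * d^2 / 4 = pi * 12^2 / 4 = 113.0973 mm^2
V = f_v * A / 1000 = 473 * 113.0973 / 1000
= 53.495 kN

53.495 kN


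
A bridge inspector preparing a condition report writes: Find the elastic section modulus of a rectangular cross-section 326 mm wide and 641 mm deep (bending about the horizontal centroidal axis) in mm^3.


S = b * h^2 / 6
= 326 * 641^2 / 6
= 326 * 410881 / 6
= 22324534.33 mm^3

22324534.33 mm^3


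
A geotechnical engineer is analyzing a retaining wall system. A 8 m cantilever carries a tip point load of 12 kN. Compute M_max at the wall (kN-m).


For a cantilever with a point load at the free end:
M_max = P * L = 12 * 8 = 96 kN-m

96 kN-m


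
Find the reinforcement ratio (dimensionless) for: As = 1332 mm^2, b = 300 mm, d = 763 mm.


rho = As / (b * d)
= 1332 / (300 * 763)
= 1332 / 228900
= 0.005819 (dimensionless)

0.005819 (dimensionless)


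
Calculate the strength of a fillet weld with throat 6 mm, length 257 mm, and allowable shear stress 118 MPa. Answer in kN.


Strength = throat * length * allowable stress
= 6 * 257 * 118 N
= 181956 N
= 181.96 kN

181.96 kN


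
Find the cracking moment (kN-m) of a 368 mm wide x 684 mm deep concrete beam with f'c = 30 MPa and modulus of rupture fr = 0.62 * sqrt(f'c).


fr = 0.62 * sqrt(30) = 0.62 * 5.4772 = 3.3959 MPa
I = 368 * 684^3 / 12 = 9813747456.0 mm^4
y_t = 342.0 mm
M_cr = fr * I / y_t = 3.3959 * 9813747456.0 / 342.0 N-mm
= 97.4453 kN-m

97.4453 kN-m


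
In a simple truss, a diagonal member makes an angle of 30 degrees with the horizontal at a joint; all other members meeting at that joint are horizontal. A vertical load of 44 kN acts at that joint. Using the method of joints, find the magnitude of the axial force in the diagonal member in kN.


At the joint, only the diagonal has a vertical component, so vertical equilibrium gives:
F * sin(30) = 44
F = 44 / sin(30)
= 44 / 0.5
= 88.0 kN

88.0 kN


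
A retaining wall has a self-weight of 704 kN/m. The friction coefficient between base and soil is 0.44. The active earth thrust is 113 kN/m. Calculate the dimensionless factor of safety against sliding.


Resisting force = mu * W = 0.44 * 704 = 309.76 kN/m
FOS = Resisting / Driving = 309.76 / 113
= 2.7412 (dimensionless)

2.7412 (dimensionless)


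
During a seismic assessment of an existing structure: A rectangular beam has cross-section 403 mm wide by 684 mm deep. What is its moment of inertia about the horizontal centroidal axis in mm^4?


I = b * h^3 / 12
= 403 * 684^3 / 12
= 403 * 320013504 / 12
= 10747120176.0 mm^4

10747120176.0 mm^4


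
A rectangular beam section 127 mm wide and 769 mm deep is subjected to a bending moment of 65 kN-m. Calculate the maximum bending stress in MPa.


I = b * h^3 / 12 = 127 * 769^3 / 12 = 4812840778.58 mm^4
y = h / 2 = 769 / 2 = 384.5 mm
M = 65 kN-m = 65000000.0 N-mm
sigma = M * y / I = 65000000.0 * 384.5 / 4812840778.58
= 5.19 MPa

5.19 MPa


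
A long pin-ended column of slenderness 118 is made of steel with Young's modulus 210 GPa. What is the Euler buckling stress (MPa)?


sigma_cr = pi^2 * E / lambda^2
= 9.8696 * 210000.0 / 118^2
= 9.8696 * 210000.0 / 13924
= 148.8521 MPa

148.8521 MPa


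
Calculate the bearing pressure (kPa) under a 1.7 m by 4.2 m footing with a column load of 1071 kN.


A = 1.7 * 4.2 = 7.14 m^2
q = P / A = 1071 / 7.14
= 150.0 kPa

150.0 kPa


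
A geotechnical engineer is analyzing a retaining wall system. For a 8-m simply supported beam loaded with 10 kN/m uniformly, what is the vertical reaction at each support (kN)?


Total load = w * L = 10 * 8 = 80 kN
By symmetry, each reaction R = total / 2 = 80 / 2 = 40.0 kN

40.0 kN


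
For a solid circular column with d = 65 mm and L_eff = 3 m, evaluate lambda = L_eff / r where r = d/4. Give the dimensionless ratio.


Radius of gyration r = d / 4 = 65 / 4 = 16.25 mm
L_eff = 3000.0 mm
Slenderness ratio = L / r = 3000.0 / 16.25 = 184.62 (dimensionless)

184.62 (dimensionless)


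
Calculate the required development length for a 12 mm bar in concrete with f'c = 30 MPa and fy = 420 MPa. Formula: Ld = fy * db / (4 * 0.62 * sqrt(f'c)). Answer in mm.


Ld = (fy * db) / (4 * 0.62 * sqrt(f'c))
= (420 * 12) / (4 * 0.62 * sqrt(30))
= 5040 / 13.5835
= 371.04 mm

371.04 mm


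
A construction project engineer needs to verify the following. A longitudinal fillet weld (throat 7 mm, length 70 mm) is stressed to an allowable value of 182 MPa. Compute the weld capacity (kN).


Strength = throat * length * allowable stress
= 7 * 70 * 182 N
= 89180 N
= 89.18 kN

89.18 kN


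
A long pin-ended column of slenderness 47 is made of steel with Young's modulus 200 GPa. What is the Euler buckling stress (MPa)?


sigma_cr = pi^2 * E / lambda^2
= 9.8696 * 200000.0 / 47^2
= 9.8696 * 200000.0 / 2209
= 893.5812 MPa

893.5812 MPa


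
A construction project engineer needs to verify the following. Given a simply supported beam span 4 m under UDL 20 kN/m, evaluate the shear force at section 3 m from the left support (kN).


R_A = w * L / 2 = 20 * 4 / 2 = 40.0 kN
V(x) = R_A - w * x = 40.0 - 20 * 3
= -20.0 kN

-20.0 kN


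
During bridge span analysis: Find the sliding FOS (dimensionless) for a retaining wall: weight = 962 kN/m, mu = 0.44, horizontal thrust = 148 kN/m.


Resisting force = mu * W = 0.44 * 962 = 423.28 kN/m
FOS = Resisting / Driving = 423.28 / 148
= 2.86 (dimensionless)

2.86 (dimensionless)


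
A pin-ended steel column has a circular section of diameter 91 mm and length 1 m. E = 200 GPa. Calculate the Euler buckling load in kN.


I = pi * d^4 / 64 = 3366165.53 mm^4
L = 1000.0 mm
P_cr = pi^2 * E * I / L^2
= 9.8696 * 200000.0 * 3366165.53 / 1000.0^2
= 6644544.42 N = 6644.5444 kN

6644.5444 kN


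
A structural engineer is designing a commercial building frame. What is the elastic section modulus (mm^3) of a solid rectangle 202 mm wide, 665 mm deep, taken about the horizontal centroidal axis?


S = b * h^2 / 6
= 202 * 665^2 / 6
= 202 * 442225 / 6
= 14888241.67 mm^3

14888241.67 mm^3


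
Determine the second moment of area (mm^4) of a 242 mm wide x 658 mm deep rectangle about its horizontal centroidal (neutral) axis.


I = b * h^3 / 12
= 242 * 658^3 / 12
= 242 * 284890312 / 12
= 5745287958.67 mm^4

5745287958.67 mm^4


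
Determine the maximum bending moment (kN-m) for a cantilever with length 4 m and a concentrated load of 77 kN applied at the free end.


For a cantilever with a point load at the free end:
M_max = P * L = 77 * 4 = 308 kN-m

308 kN-m


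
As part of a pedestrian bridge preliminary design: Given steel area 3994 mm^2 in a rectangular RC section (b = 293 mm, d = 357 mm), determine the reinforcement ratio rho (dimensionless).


rho = As / (b * d)
= 3994 / (293 * 357)
= 3994 / 104601
= 0.038183 (dimensionless)

0.038183 (dimensionless)


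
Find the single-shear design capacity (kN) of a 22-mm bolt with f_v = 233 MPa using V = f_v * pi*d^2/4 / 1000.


A = pi * d^2 / 4 = pi * 22^2 / 4 = 380.1327 mm^2
V = f_v * A / 1000 = 233 * 380.1327 / 1000
= 88.5709 kN

88.5709 kN


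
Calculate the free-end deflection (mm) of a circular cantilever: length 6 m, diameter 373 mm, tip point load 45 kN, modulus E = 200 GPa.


I = pi * d^4 / 64 = pi * 373^4 / 64 = 950178558.36 mm^4
L = 6000.0 mm, P = 45000.0 N, E = 200000.0 MPa
delta = P * L^3 / (3 * E * I)
= 45000.0 * 6000.0^3 / (3 * 200000.0 * 950178558.36)
= 17.0494 mm

17.0494 mm


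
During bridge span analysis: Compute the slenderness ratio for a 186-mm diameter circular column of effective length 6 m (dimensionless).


Radius of gyration r = d / 4 = 186 / 4 = 46.5 mm
L_eff = 6000.0 mm
Slenderness ratio = L / r = 6000.0 / 46.5 = 129.03 (dimensionless)

129.03 (dimensionless)


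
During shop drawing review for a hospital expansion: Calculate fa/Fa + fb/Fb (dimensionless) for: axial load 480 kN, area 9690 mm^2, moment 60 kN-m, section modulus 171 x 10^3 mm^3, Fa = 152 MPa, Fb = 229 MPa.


f_a = P / A = 480000.0 / 9690 = 49.5356 MPa
f_b = M / S = 60000000.0 / 171000.0 = 350.8772 MPa
Ratio = f_a / Fa + f_b / Fb
= 49.5356 / 152 + 350.8772 / 229
= 1.8581 (dimensionless)

1.8581 (dimensionless)


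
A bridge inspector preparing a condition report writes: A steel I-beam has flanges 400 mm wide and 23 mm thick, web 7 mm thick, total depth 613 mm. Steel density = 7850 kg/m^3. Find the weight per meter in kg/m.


A_flanges = 2 * 400 * 23 = 18400 mm^2
A_web = (613 - 2 * 23) * 7 = 3969 mm^2
A_total = 18400 + 3969 = 22369 mm^2 = 0.022369 m^2
Weight = rho * A = 7850 * 0.022369 = 175.5967 kg/m

175.5967 kg/m


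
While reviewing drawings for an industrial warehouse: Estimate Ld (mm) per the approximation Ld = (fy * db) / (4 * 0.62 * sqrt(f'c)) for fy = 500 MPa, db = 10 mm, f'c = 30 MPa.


Ld = (fy * db) / (4 * 0.62 * sqrt(f'c))
= (500 * 10) / (4 * 0.62 * sqrt(30))
= 5000 / 13.5835
= 368.09 mm

368.09 mm


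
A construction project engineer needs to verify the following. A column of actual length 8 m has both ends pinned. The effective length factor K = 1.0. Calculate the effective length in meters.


L_eff = K * L
= 1.0 * 8
= 8.0 m

8.0 m


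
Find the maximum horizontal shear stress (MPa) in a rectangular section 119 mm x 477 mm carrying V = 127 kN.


A = b * h = 119 * 477 = 56763 mm^2
V = 127 kN = 127000.0 N
tau_max = 1.5 * V / A = 1.5 * 127000.0 / 56763
= 3.3561 MPa

3.3561 MPa


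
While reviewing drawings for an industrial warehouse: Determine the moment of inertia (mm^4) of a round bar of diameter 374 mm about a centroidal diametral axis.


r = d / 2 = 374 / 2 = 187.0 mm
I = pi * r^4 / 4 = pi * 187.0^4 / 4
= 960409190.91 mm^4

960409190.91 mm^4


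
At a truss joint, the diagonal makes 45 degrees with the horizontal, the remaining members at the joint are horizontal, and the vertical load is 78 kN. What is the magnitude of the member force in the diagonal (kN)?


At the joint, only the diagonal has a vertical component, so vertical equilibrium gives:
F * sin(45) = 78
F = 78 / sin(45)
= 78 / 0.707107
= 110.31 kN

110.31 kN


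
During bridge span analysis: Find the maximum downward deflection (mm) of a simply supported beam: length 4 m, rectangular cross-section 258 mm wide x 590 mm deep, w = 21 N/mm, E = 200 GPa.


I = 258 * 590^3 / 12 = 4415648500.0 mm^4
L = 4000.0 mm, w = 21 N/mm, E = 200000.0 MPa
delta = 5 * w * L^4 / (384 * E * I)
= 5 * 21 * 4000.0^4 / (384 * 200000.0 * 4415648500.0)
= 0.0793 mm

0.0793 mm


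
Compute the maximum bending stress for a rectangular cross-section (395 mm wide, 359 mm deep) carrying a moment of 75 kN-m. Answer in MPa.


I = b * h^3 / 12 = 395 * 359^3 / 12 = 1522997517.08 mm^4
y = h / 2 = 359 / 2 = 179.5 mm
M = 75 kN-m = 75000000.0 N-mm
sigma = M * y / I = 75000000.0 * 179.5 / 1522997517.08
= 8.84 MPa

8.84 MPa


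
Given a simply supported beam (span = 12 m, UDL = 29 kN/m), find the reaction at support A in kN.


Total load = w * L = 29 * 12 = 348 kN
By symmetry, each reaction R = total / 2 = 348 / 2 = 174.0 kN

174.0 kN


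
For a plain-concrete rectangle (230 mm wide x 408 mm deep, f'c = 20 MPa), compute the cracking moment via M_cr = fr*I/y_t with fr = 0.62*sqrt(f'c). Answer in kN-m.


fr = 0.62 * sqrt(20) = 0.62 * 4.4721 = 2.7727 MPa
I = 230 * 408^3 / 12 = 1301748480.0 mm^4
y_t = 204.0 mm
M_cr = fr * I / y_t = 2.7727 * 1301748480.0 / 204.0 N-mm
= 17.6931 kN-m

17.6931 kN-m


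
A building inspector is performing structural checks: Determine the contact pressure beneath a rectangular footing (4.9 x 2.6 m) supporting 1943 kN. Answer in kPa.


A = 4.9 * 2.6 = 12.74 m^2
q = P / A = 1943 / 12.74
= 152.5118 kPa

152.5118 kPa


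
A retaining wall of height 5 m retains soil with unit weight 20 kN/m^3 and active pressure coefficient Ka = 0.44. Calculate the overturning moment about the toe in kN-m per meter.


Pa = 0.5 * Ka * gamma * H^2
= 0.5 * 0.44 * 20 * 5^2
= 110.0 kN/m
Arm = H / 3 = 5 / 3 = 1.6667 m
Mo = Pa * arm = Pa * H / 3 = 110.0 * 5 / 3 = 183.3333 kN-m/m

183.3333 kN-m/m


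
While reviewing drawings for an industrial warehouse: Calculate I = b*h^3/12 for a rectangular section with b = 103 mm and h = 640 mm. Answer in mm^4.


I = b * h^3 / 12
= 103 * 640^3 / 12
= 103 * 262144000 / 12
= 2250069333.33 mm^4

2250069333.33 mm^4


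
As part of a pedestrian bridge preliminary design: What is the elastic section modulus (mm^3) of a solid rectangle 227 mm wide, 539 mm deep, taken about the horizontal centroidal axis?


S = b * h^2 / 6
= 227 * 539^2 / 6
= 227 * 290521 / 6
= 10991377.83 mm^3

10991377.83 mm^3


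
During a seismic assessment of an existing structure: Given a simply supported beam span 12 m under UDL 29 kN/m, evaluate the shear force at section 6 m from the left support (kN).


R_A = w * L / 2 = 29 * 12 / 2 = 174.0 kN
V(x) = R_A - w * x = 174.0 - 29 * 6
= 0.0 kN

0.0 kN


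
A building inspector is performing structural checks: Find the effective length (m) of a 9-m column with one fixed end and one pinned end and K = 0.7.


L_eff = K * L
= 0.7 * 9
= 6.3 m

6.3 m


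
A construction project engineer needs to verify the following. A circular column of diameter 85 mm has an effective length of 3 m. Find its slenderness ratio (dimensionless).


Radius of gyration r = d / 4 = 85 / 4 = 21.25 mm
L_eff = 3000.0 mm
Slenderness ratio = L / r = 3000.0 / 21.25 = 141.18 (dimensionless)

141.18 (dimensionless)


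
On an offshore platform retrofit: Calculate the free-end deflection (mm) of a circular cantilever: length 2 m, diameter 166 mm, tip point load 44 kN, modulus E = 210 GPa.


I = pi * d^4 / 64 = pi * 166^4 / 64 = 37273678.15 mm^4
L = 2000.0 mm, P = 44000.0 N, E = 210000.0 MPa
delta = P * L^3 / (3 * E * I)
= 44000.0 * 2000.0^3 / (3 * 210000.0 * 37273678.15)
= 14.9899 mm

14.9899 mm


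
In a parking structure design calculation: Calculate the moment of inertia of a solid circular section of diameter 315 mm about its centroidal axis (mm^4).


r = d / 2 = 315 / 2 = 157.5 mm
I = pi * r^4 / 4 = pi * 157.5^4 / 4
= 483294790.53 mm^4

483294790.53 mm^4


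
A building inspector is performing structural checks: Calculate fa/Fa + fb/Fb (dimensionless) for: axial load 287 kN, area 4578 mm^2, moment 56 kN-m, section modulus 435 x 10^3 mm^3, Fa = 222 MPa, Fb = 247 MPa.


f_a = P / A = 287000.0 / 4578 = 62.6911 MPa
f_b = M / S = 56000000.0 / 435000.0 = 128.7356 MPa
Ratio = f_a / Fa + f_b / Fb
= 62.6911 / 222 + 128.7356 / 247
= 0.8036 (dimensionless)

0.8036 (dimensionless)


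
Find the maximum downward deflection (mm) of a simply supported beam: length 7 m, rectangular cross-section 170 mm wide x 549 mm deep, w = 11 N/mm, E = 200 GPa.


I = 170 * 549^3 / 12 = 2344146277.5 mm^4
L = 7000.0 mm, w = 11 N/mm, E = 200000.0 MPa
delta = 5 * w * L^4 / (384 * E * I)
= 5 * 11 * 7000.0^4 / (384 * 200000.0 * 2344146277.5)
= 0.7335 mm

0.7335 mm


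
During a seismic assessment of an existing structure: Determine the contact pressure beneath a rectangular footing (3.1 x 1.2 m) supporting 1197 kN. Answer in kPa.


A = 3.1 * 1.2 = 3.72 m^2
q = P / A = 1197 / 3.72
= 321.7742 kPa

321.7742 kPa


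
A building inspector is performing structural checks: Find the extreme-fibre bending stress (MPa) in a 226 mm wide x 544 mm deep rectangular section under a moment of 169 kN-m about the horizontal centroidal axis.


I = b * h^3 / 12 = 226 * 544^3 / 12 = 3031962965.33 mm^4
y = h / 2 = 544 / 2 = 272.0 mm
M = 169 kN-m = 169000000.0 N-mm
sigma = M * y / I = 169000000.0 * 272.0 / 3031962965.33
= 15.16 MPa

15.16 MPa


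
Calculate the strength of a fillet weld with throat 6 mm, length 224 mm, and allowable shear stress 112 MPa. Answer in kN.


Strength = throat * length * allowable stress
= 6 * 224 * 112 N
= 150528 N
= 150.53 kN

150.53 kN


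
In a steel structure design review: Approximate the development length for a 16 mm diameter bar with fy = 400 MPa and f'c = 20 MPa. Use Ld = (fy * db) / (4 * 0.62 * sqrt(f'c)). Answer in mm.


Ld = (fy * db) / (4 * 0.62 * sqrt(f'c))
= (400 * 16) / (4 * 0.62 * sqrt(20))
= 6400 / 11.0909
= 577.05 mm

577.05 mm


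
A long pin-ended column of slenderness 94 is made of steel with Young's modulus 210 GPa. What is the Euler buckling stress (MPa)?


sigma_cr = pi^2 * E / lambda^2
= 9.8696 * 210000.0 / 94^2
= 9.8696 * 210000.0 / 8836
= 234.5651 MPa

234.5651 MPa


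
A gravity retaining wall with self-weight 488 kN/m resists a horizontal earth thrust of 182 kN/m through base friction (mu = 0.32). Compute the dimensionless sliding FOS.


Resisting force = mu * W = 0.32 * 488 = 156.16 kN/m
FOS = Resisting / Driving = 156.16 / 182
= 0.858 (dimensionless)

0.858 (dimensionless)


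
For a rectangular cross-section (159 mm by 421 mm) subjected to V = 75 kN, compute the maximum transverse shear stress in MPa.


A = b * h = 159 * 421 = 66939 mm^2
V = 75 kN = 75000.0 N
tau_max = 1.5 * V / A = 1.5 * 75000.0 / 66939
= 1.6806 MPa

1.6806 MPa


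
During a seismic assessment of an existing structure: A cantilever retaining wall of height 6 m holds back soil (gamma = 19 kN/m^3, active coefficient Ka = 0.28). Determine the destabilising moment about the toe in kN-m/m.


Pa = 0.5 * Ka * gamma * H^2
= 0.5 * 0.28 * 19 * 6^2
= 95.76 kN/m
Arm = H / 3 = 6 / 3 = 2.0 m
Mo = Pa * arm = Pa * H / 3 = 95.76 * 6 / 3 = 191.52 kN-m/m

191.52 kN-m/m


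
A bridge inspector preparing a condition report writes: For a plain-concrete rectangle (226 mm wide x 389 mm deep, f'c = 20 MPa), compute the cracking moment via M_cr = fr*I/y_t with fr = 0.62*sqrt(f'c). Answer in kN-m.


fr = 0.62 * sqrt(20) = 0.62 * 4.4721 = 2.7727 MPa
I = 226 * 389^3 / 12 = 1108602866.17 mm^4
y_t = 194.5 mm
M_cr = fr * I / y_t = 2.7727 * 1108602866.17 / 194.5 N-mm
= 15.8039 kN-m

15.8039 kN-m


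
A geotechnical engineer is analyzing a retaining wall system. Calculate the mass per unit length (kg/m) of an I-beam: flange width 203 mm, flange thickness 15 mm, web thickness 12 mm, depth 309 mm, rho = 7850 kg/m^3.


A_flanges = 2 * 203 * 15 = 6090 mm^2
A_web = (309 - 2 * 15) * 12 = 3348 mm^2
A_total = 6090 + 3348 = 9438 mm^2 = 0.009438 m^2
Weight = rho * A = 7850 * 0.009438 = 74.0883 kg/m

74.0883 kg/m


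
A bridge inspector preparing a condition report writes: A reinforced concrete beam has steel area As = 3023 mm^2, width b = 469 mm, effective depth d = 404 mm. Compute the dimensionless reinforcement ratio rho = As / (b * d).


rho = As / (b * d)
= 3023 / (469 * 404)
= 3023 / 189476
= 0.015955 (dimensionless)

0.015955 (dimensionless)


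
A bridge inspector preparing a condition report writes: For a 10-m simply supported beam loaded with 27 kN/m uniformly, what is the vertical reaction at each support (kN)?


Total load = w * L = 27 * 10 = 270 kN
By symmetry, each reaction R = total / 2 = 270 / 2 = 135.0 kN

135.0 kN


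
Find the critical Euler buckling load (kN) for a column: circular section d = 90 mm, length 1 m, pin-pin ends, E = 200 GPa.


I = pi * d^4 / 64 = 3220623.34 mm^4
L = 1000.0 mm
P_cr = pi^2 * E * I / L^2
= 9.8696 * 200000.0 * 3220623.34 / 1000.0^2
= 6357255.67 N = 6357.2557 kN

6357.2557 kN


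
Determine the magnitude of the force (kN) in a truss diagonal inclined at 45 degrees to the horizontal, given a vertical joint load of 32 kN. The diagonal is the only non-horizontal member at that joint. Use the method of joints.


At the joint, only the diagonal has a vertical component, so vertical equilibrium gives:
F * sin(45) = 32
F = 32 / sin(45)
= 32 / 0.707107
= 45.25 kN

45.25 kN


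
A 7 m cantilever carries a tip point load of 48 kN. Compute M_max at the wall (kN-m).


For a cantilever with a point load at the free end:
M_max = P * L = 48 * 7 = 336 kN-m

336 kN-m


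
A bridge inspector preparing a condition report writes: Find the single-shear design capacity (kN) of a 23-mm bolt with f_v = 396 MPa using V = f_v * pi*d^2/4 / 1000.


A = pi * d^2 / 4 = pi * 23^2 / 4 = 415.4756 mm^2
V = f_v * A / 1000 = 396 * 415.4756 / 1000
= 164.5283 kN

164.5283 kN


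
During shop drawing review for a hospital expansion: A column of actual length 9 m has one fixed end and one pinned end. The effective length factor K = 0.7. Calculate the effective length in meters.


L_eff = K * L
= 0.7 * 9
= 6.3 m

6.3 m


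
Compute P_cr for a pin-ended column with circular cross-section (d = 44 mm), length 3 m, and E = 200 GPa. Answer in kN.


I = pi * d^4 / 64 = 183984.23 mm^4
L = 3000.0 mm
P_cr = pi^2 * E * I / L^2
= 9.8696 * 200000.0 * 183984.23 / 3000.0^2
= 40352.26 N = 40.3523 kN

40.3523 kN


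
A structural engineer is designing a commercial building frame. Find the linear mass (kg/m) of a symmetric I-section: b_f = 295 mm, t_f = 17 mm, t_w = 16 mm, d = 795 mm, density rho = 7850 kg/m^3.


A_flanges = 2 * 295 * 17 = 10030 mm^2
A_web = (795 - 2 * 17) * 16 = 12176 mm^2
A_total = 10030 + 12176 = 22206 mm^2 = 0.022206 m^2
Weight = rho * A = 7850 * 0.022206 = 174.3171 kg/m

174.3171 kg/m


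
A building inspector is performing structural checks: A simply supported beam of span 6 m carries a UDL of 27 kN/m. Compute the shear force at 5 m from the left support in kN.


R_A = w * L / 2 = 27 * 6 / 2 = 81.0 kN
V(x) = R_A - w * x = 81.0 - 27 * 5
= -54.0 kN

-54.0 kN


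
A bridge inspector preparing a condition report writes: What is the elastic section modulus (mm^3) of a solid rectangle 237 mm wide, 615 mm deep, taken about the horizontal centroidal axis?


S = b * h^2 / 6
= 237 * 615^2 / 6
= 237 * 378225 / 6
= 14939887.5 mm^3

14939887.5 mm^3


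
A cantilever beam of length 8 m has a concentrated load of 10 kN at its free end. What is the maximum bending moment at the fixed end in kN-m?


For a cantilever with a point load at the free end:
M_max = P * L = 10 * 8 = 80 kN-m

80 kN-m


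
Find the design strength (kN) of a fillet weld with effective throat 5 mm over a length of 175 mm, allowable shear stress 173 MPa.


Strength = throat * length * allowable stress
= 5 * 175 * 173 N
= 151375 N
= 151.38 kN

151.38 kN


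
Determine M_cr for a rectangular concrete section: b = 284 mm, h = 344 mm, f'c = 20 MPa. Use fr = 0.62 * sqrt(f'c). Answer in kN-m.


fr = 0.62 * sqrt(20) = 0.62 * 4.4721 = 2.7727 MPa
I = 284 * 344^3 / 12 = 963412821.33 mm^4
y_t = 172.0 mm
M_cr = fr * I / y_t = 2.7727 * 963412821.33 / 172.0 N-mm
= 15.5307 kN-m

15.5307 kN-m


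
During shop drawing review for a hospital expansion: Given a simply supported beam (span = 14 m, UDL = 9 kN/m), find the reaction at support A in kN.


Total load = w * L = 9 * 14 = 126 kN
By symmetry, each reaction R = total / 2 = 126 / 2 = 63.0 kN

63.0 kN


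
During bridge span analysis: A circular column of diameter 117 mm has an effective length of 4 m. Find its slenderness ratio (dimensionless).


Radius of gyration r = d / 4 = 117 / 4 = 29.25 mm
L_eff = 4000.0 mm
Slenderness ratio = L / r = 4000.0 / 29.25 = 136.75 (dimensionless)

136.75 (dimensionless)


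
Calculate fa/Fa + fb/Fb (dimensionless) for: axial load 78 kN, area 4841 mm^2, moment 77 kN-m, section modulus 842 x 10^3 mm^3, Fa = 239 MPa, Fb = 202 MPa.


f_a = P / A = 78000.0 / 4841 = 16.1124 MPa
f_b = M / S = 77000000.0 / 842000.0 = 91.4489 MPa
Ratio = f_a / Fa + f_b / Fb
= 16.1124 / 239 + 91.4489 / 202
= 0.5201 (dimensionless)

0.5201 (dimensionless)


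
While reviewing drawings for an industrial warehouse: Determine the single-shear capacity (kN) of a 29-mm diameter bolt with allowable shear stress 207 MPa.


A = pi * d^2 / 4 = pi * 29^2 / 4 = 660.5199 mm^2
V = f_v * A / 1000 = 207 * 660.5199 / 1000
= 136.7276 kN

136.7276 kN


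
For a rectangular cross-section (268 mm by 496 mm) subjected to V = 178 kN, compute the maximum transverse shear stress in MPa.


A = b * h = 268 * 496 = 132928 mm^2
V = 178 kN = 178000.0 N
tau_max = 1.5 * V / A = 1.5 * 178000.0 / 132928
= 2.0086 MPa

2.0086 MPa


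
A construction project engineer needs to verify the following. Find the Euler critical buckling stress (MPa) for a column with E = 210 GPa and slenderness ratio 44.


sigma_cr = pi^2 * E / lambda^2
= 9.8696 * 210000.0 / 44^2
= 9.8696 * 210000.0 / 1936
= 1070.5666 MPa

1070.5666 MPa


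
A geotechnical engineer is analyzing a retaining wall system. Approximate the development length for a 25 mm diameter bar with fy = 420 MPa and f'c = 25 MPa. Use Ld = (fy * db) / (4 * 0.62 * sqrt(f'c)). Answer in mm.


Ld = (fy * db) / (4 * 0.62 * sqrt(f'c))
= (420 * 25) / (4 * 0.62 * sqrt(25))
= 10500 / 12.4
= 846.77 mm

846.77 mm


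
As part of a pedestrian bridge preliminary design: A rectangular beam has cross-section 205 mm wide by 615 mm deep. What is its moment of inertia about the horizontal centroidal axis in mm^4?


I = b * h^3 / 12
= 205 * 615^3 / 12
= 205 * 232608375 / 12
= 3973726406.25 mm^4

3973726406.25 mm^4


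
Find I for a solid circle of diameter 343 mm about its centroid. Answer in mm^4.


r = d / 2 = 343 / 2 = 171.5 mm
I = pi * r^4 / 4 = pi * 171.5^4 / 4
= 679432596.67 mm^4

679432596.67 mm^4


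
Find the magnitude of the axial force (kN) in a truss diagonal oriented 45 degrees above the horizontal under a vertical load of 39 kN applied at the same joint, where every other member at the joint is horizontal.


At the joint, only the diagonal has a vertical component, so vertical equilibrium gives:
F * sin(45) = 39
F = 39 / sin(45)
= 39 / 0.707107
= 55.15 kN

55.15 kN


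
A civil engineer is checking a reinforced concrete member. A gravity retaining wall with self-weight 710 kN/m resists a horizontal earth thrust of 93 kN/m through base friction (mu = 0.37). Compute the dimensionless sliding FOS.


Resisting force = mu * W = 0.37 * 710 = 262.7 kN/m
FOS = Resisting / Driving = 262.7 / 93
= 2.8247 (dimensionless)

2.8247 (dimensionless)


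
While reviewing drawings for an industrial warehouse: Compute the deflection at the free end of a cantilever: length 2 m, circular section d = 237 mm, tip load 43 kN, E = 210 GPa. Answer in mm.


I = pi * d^4 / 64 = pi * 237^4 / 64 = 154868568.04 mm^4
L = 2000.0 mm, P = 43000.0 N, E = 210000.0 MPa
delta = P * L^3 / (3 * E * I)
= 43000.0 * 2000.0^3 / (3 * 210000.0 * 154868568.04)
= 3.5258 mm

3.5258 mm


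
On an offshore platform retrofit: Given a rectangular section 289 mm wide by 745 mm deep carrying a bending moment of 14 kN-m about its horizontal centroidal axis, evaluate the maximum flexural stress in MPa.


I = b * h^3 / 12 = 289 * 745^3 / 12 = 9958304802.08 mm^4
y = h / 2 = 745 / 2 = 372.5 mm
M = 14 kN-m = 14000000.0 N-mm
sigma = M * y / I = 14000000.0 * 372.5 / 9958304802.08
= 0.52 MPa

0.52 MPa


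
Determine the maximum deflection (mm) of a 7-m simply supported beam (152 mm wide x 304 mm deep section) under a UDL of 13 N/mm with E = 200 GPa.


I = 152 * 304^3 / 12 = 355863210.67 mm^4
L = 7000.0 mm, w = 13 N/mm, E = 200000.0 MPa
delta = 5 * w * L^4 / (384 * E * I)
= 5 * 13 * 7000.0^4 / (384 * 200000.0 * 355863210.67)
= 5.7103 mm

5.7103 mm


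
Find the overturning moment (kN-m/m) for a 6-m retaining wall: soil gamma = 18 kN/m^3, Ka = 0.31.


Pa = 0.5 * Ka * gamma * H^2
= 0.5 * 0.31 * 18 * 6^2
= 100.44 kN/m
Arm = H / 3 = 6 / 3 = 2.0 m
Mo = Pa * arm = Pa * H / 3 = 100.44 * 6 / 3 = 200.88 kN-m/m

200.88 kN-m/m


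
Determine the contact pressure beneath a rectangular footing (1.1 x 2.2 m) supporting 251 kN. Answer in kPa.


A = 1.1 * 2.2 = 2.42 m^2
q = P / A = 251 / 2.42
= 103.719 kPa

103.719 kPa


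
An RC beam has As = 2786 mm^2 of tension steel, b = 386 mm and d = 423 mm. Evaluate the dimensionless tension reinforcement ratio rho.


rho = As / (b * d)
= 2786 / (386 * 423)
= 2786 / 163278
= 0.017063 (dimensionless)

0.017063 (dimensionless)


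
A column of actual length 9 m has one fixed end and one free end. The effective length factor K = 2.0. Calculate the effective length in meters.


L_eff = K * L
= 2.0 * 9
= 18.0 m

18.0 m


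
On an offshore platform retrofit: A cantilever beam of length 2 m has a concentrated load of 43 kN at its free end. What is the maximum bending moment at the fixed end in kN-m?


For a cantilever with a point load at the free end:
M_max = P * L = 43 * 2 = 86 kN-m

86 kN-m


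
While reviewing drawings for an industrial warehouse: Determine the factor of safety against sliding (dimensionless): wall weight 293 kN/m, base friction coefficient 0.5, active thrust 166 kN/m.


Resisting force = mu * W = 0.5 * 293 = 146.5 kN/m
FOS = Resisting / Driving = 146.5 / 166
= 0.8825 (dimensionless)

0.8825 (dimensionless)


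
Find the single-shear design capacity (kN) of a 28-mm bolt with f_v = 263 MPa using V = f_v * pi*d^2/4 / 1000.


A = pi * d^2 / 4 = pi * 28^2 / 4 = 615.7522 mm^2
V = f_v * A / 1000 = 263 * 615.7522 / 1000
= 161.9428 kN

161.9428 kN


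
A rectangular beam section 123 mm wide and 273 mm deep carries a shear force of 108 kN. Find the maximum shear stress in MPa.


A = b * h = 123 * 273 = 33579 mm^2
V = 108 kN = 108000.0 N
tau_max = 1.5 * V / A = 1.5 * 108000.0 / 33579
= 4.8244 MPa

4.8244 MPa


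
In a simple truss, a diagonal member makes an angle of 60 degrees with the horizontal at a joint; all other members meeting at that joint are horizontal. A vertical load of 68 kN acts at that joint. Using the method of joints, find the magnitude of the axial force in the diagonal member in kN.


At the joint, only the diagonal has a vertical component, so vertical equilibrium gives:
F * sin(60) = 68
F = 68 / sin(60)
= 68 / 0.866025
= 78.52 kN

78.52 kN


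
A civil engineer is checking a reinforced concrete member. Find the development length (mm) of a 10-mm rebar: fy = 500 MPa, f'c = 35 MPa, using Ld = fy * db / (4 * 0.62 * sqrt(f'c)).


Ld = (fy * db) / (4 * 0.62 * sqrt(f'c))
= (500 * 10) / (4 * 0.62 * sqrt(35))
= 5000 / 14.6719
= 340.79 mm

340.79 mm


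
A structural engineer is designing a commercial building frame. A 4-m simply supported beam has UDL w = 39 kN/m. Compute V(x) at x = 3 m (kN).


R_A = w * L / 2 = 39 * 4 / 2 = 78.0 kN
V(x) = R_A - w * x = 78.0 - 39 * 3
= -39.0 kN

-39.0 kN


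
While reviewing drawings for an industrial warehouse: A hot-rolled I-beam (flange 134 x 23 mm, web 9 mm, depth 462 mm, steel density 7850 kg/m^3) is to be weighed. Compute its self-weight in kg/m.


A_flanges = 2 * 134 * 23 = 6164 mm^2
A_web = (462 - 2 * 23) * 9 = 3744 mm^2
A_total = 6164 + 3744 = 9908 mm^2 = 0.009908 m^2
Weight = rho * A = 7850 * 0.009908 = 77.7778 kg/m

77.7778 kg/m


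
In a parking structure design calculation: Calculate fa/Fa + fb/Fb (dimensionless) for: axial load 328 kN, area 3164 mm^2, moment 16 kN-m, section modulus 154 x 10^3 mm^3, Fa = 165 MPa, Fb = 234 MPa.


f_a = P / A = 328000.0 / 3164 = 103.6662 MPa
f_b = M / S = 16000000.0 / 154000.0 = 103.8961 MPa
Ratio = f_a / Fa + f_b / Fb
= 103.6662 / 165 + 103.8961 / 234
= 1.0723 (dimensionless)

1.0723 (dimensionless)


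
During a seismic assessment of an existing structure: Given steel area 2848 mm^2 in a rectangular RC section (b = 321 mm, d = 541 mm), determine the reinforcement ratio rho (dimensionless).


rho = As / (b * d)
= 2848 / (321 * 541)
= 2848 / 173661
= 0.0164 (dimensionless)

0.0164 (dimensionless)


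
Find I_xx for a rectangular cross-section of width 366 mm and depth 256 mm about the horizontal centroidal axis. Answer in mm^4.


I = b * h^3 / 12
= 366 * 256^3 / 12
= 366 * 16777216 / 12
= 511705088.0 mm^4

511705088.0 mm^4


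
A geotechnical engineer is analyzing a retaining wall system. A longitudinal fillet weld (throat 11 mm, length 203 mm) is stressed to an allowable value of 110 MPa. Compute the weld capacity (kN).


Strength = throat * length * allowable stress
= 11 * 203 * 110 N
= 245630 N
= 245.63 kN

245.63 kN


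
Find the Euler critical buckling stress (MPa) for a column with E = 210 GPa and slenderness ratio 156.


sigma_cr = pi^2 * E / lambda^2
= 9.8696 * 210000.0 / 156^2
= 9.8696 * 210000.0 / 24336
= 85.1667 MPa

85.1667 MPa


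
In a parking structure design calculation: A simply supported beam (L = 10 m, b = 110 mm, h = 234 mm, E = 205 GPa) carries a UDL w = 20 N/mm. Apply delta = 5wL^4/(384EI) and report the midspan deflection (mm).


I = 110 * 234^3 / 12 = 117451620.0 mm^4
L = 10000.0 mm, w = 20 N/mm, E = 205000.0 MPa
delta = 5 * w * L^4 / (384 * E * I)
= 5 * 20 * 10000.0^4 / (384 * 205000.0 * 117451620.0)
= 108.1573 mm

108.1573 mm


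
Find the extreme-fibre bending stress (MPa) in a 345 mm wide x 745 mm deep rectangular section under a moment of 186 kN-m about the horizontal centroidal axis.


I = b * h^3 / 12 = 345 * 745^3 / 12 = 11887941718.75 mm^4
y = h / 2 = 745 / 2 = 372.5 mm
M = 186 kN-m = 186000000.0 N-mm
sigma = M * y / I = 186000000.0 * 372.5 / 11887941718.75
= 5.83 MPa

5.83 MPa


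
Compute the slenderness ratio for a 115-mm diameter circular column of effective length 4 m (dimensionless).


Radius of gyration r = d / 4 = 115 / 4 = 28.75 mm
L_eff = 4000.0 mm
Slenderness ratio = L / r = 4000.0 / 28.75 = 139.13 (dimensionless)

139.13 (dimensionless)


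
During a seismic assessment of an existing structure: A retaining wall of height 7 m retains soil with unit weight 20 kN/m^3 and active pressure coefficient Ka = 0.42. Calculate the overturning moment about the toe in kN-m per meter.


Pa = 0.5 * Ka * gamma * H^2
= 0.5 * 0.42 * 20 * 7^2
= 205.8 kN/m
Arm = H / 3 = 7 / 3 = 2.3333 m
Mo = Pa * arm = Pa * H / 3 = 205.8 * 7 / 3 = 480.2 kN-m/m

480.2 kN-m/m
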